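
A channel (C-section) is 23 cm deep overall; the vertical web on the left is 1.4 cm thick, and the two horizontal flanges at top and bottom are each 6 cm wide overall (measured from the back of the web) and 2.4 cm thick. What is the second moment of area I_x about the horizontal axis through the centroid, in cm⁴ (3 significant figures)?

Decompose the section into non-overlapping parts with the origin at the bottom-left of its bounding rectangle.
Web: 1.4 × 23, A = 32.2 cm², y = 11.5 cm, Ī = 1419.5 cm⁴.
Top flange (beyond web): 4.6 × 2.4, A = 11.04 cm², y = 21.8 cm, Ī = 5.2992 cm⁴.
Bottom flange (beyond web): 4.6 × 2.4, A = 11.04 cm², y = 1.2 cm, Ī = 5.2992 cm⁴.
By symmetry the centroid is at mid-height, ȳ = 11.5 cm.
Transfer each piece to the horizontal axis through the centroid using Ī + A·d² with d = y − 11.5:
  web: d = 0 cm → contributes +1419.5 cm⁴
  top flange (beyond web): d = 10.3 cm → contributes +1176.5 cm⁴
  bottom flange (beyond web): d = -10.3 cm → contributes +1176.5 cm⁴
Total I = 3772.5 cm⁴.

I_x ≈ 3770 cm⁴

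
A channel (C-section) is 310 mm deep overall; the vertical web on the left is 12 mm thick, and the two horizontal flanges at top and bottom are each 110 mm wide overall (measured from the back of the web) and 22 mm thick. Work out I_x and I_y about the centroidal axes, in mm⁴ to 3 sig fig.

I_x ≈ 1.19 × 10⁸ mm⁴, I_y ≈ 9.54 × 10⁶ mm⁴

Decompose the section into non-overlapping parts with the origin at the bottom-left of its bounding rectangle.
Web: 12 × 310, A = 3 720 mm², y = 155 mm, Ī = 29 791 000 mm⁴.
Top flange (beyond web): 98 × 22, A = 2 156 mm², y = 299 mm, Ī = 86 959 mm⁴.
Bottom flange (beyond web): 98 × 22, A = 2 156 mm², y = 11 mm, Ī = 86 959 mm⁴.
By symmetry the centroid is at mid-height, ȳ = 155 mm.
Transfer each piece to the centroidal x-axis using Ī + A·d² with d = y − 155:
  web: d = 0 mm → contributes +29 791 000 mm⁴
  top flange (beyond web): d = 144 mm → contributes +44 793 775 mm⁴
  bottom flange (beyond web): d = -144 mm → contributes +44 793 775 mm⁴
Total I = 119 378 549 mm⁴.
For the y-axis: x̄ = 35.527 mm.
Repeating about the centroidal y-axis gives I_y = 9 536 880 mm⁴.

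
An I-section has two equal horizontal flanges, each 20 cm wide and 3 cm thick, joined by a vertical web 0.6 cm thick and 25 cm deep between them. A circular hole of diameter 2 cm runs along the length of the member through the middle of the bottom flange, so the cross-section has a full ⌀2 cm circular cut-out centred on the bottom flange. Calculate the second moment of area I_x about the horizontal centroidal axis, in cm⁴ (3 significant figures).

Decompose the section into non-overlapping parts with the origin at the bottom-left of its bounding rectangle.
Bottom flange: 20 × 3, A = 60 cm², y = 1.5 cm, Ī = 45 cm⁴.
Web: 0.6 × 25, A = 15 cm², y = 15.5 cm, Ī = 781.25 cm⁴.
Top flange: 20 × 3, A = 60 cm², y = 29.5 cm, Ī = 45 cm⁴.
Hole (subtracted): ⌀2, A = 3.1416 cm², y = 1.5 cm, Ī = 0.7854 cm⁴.
Centroid: ȳ = ΣA·y / ΣA = 15.834 cm.
Transfer each piece to the horizontal centroidal axis using Ī + A·d² with d = y − 15.834:
  bottom flange: d = -14.334 cm → contributes +12 372 cm⁴
  web: d = -0.33356 cm → contributes +782.92 cm⁴
  top flange: d = 13.666 cm → contributes +11 251 cm⁴
  hole: d = -14.334 cm → contributes −646.23 cm⁴
Total I = 23 760 cm⁴.

I_x ≈ 2.38 × 10⁴ cm⁴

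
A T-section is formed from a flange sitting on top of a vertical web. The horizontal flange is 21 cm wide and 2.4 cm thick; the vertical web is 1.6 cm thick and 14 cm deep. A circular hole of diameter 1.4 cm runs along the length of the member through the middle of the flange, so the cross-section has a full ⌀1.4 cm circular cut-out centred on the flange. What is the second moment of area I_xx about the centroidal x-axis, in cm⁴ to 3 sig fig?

I_xx ≈ 1420 cm⁴

Treat the section as a set of non-overlapping primitives; coordinates are from the bounding-box lower-left.
Flange: 21 × 2.4, A = 50.4 cm², y = 15.2 cm, Ī = 24.192 cm⁴.
Web: 1.6 × 14, A = 22.4 cm², y = 7 cm, Ī = 365.87 cm⁴.
Hole (subtracted): ⌀1.4, A = 1.5394 cm², y = 15.2 cm, Ī = 0.18857 cm⁴.
Centroid: ȳ = ΣA·y / ΣA = 12.622 cm.
Transfer each piece to the centroidal x-axis using Ī + A·d² with d = y − 12.622:
  flange: d = 2.5776 cm → contributes +359.05 cm⁴
  web: d = -5.6224 cm → contributes +1 074 cm⁴
  hole: d = 2.5776 cm → contributes −10.416 cm⁴
Total I = 1422.6 cm⁴.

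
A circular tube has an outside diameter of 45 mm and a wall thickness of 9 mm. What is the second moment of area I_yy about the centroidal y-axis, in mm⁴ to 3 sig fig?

I_yy ≈ 1.75 × 10⁵ mm⁴

Break the section into simple shapes (no overlaps), measuring from the bottom-left corner of the bounding box.
Outer circle: ⌀45, A = 1590.4 mm², x = 22.5 mm, Ī = 201 289 mm⁴.
Bore (subtracted): ⌀27, A = 572.56 mm², x = 22.5 mm, Ī = 26 087 mm⁴.
By symmetry the centroid is at mid-width, x̄ = 22.5 mm.
All pieces are centred on the centroidal y-axis, so I = ΣĪ (holes subtracted) = 175 202 mm⁴.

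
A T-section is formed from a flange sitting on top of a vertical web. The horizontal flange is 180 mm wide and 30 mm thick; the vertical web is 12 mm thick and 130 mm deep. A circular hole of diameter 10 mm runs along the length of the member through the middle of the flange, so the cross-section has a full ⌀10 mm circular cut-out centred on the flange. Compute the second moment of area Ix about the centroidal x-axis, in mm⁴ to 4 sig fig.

Break the section into simple shapes (no overlaps), measuring from the bottom-left corner of the bounding box.
Flange: 180 × 30, A = 5 400 mm², y = 145 mm, Ī = 405 000 mm⁴.
Web: 12 × 130, A = 1 560 mm², y = 65 mm, Ī = 2 197 000 mm⁴.
Hole (subtracted): ⌀10, A = 78.5398 mm², y = 145 mm, Ī = 490.874 mm⁴.
Centroid: ȳ = ΣA·y / ΣA = 126.864 mm.
Transfer each piece to the centroidal x-axis using Ī + A·d² with d = y − 126.864:
  flange: d = 18.1357 mm → contributes +2 181 077 mm⁴
  web: d = -61.8643 mm → contributes +8 167 422 mm⁴
  hole: d = 18.1357 mm → contributes −26322.9 mm⁴
Total I = 10 322 176 mm⁴.

Ix ≈ 1.032 × 10⁷ mm⁴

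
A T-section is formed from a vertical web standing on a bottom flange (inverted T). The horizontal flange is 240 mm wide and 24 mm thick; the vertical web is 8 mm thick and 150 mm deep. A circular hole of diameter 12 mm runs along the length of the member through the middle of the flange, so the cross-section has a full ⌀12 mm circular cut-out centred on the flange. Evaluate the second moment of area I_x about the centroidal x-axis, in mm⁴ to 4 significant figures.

I_x ≈ 1.002 × 10⁷ mm⁴

Split into non-overlapping primitives; take the origin at the lower-left of the bounding box.
Flange: 240 × 24, A = 5 760 mm², y = 12 mm, Ī = 276 480 mm⁴.
Web: 8 × 150, A = 1 200 mm², y = 99 mm, Ī = 2 250 000 mm⁴.
Hole (subtracted): ⌀12, A = 113.097 mm², y = 12 mm, Ī = 1017.88 mm⁴.
Centroid: ȳ = ΣA·y / ΣA = 27.2478 mm.
Transfer each piece to the centroidal x-axis using Ī + A·d² with d = y − 27.2478:
  flange: d = -15.2478 mm → contributes +1 615 648 mm⁴
  web: d = 71.7522 mm → contributes +8 428 059 mm⁴
  hole: d = -15.2478 mm → contributes −27312.4 mm⁴
Total I = 10 016 395 mm⁴.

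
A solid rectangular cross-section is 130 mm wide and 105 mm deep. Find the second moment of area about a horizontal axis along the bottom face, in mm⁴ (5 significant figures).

I_base ≈ 5.0164 × 10⁷ mm⁴

The section: 130 × 105, A = 13 650 mm², y = 52.5 mm, Ī = 12 540 938 mm⁴.
Transfer it to the bottom edge using Ī + A·d² with d = y − 0:
  the section: d = 52.5 mm → contributes +50 163 750 mm⁴
Total I = 50 163 750 mm⁴.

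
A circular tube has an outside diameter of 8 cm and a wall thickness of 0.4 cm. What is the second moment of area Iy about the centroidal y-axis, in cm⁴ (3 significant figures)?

Iy ≈ 69.1 cm⁴

Split into non-overlapping primitives; take the origin at the lower-left of the bounding box.
Outer circle: ⌀8, A = 50.265 cm², x = 4 cm, Ī = 201.06 cm⁴.
Bore (subtracted): ⌀7.2, A = 40.715 cm², x = 4 cm, Ī = 131.92 cm⁴.
By symmetry the centroid is at mid-width, x̄ = 4 cm.
All pieces are centred on the centroidal y-axis, so I = ΣĪ (holes subtracted) = 69.145 cm⁴.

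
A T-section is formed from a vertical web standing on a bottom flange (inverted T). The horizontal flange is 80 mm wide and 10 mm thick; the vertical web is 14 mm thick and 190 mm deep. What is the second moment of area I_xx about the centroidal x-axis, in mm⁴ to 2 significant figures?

Treat the section as a set of non-overlapping primitives; coordinates are from the bounding-box lower-left.
Flange: 80 × 10, A = 800 mm², y = 5 mm, Ī = 6 667 mm⁴.
Web: 14 × 190, A = 2 660 mm², y = 105 mm, Ī = 8 002 167 mm⁴.
Centroid: ȳ = ΣA·y / ΣA = 81.88 mm.
Transfer each piece to the centroidal x-axis using Ī + A·d² with d = y − 81.88:
  flange: d = -76.88 mm → contributes +4 734 924 mm⁴
  web: d = 23.12 mm → contributes +9 424 199 mm⁴
Total I = 14 159 122 mm⁴.

I_xx ≈ 1.4 × 10⁷ mm⁴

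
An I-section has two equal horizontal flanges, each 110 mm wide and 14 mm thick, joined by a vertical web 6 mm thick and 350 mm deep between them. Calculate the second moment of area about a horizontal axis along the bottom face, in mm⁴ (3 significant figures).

Split into non-overlapping primitives; take the origin at the lower-left of the bounding box.
Bottom flange: 110 × 14, A = 1 540 mm², y = 7 mm, Ī = 25 153 mm⁴.
Web: 6 × 350, A = 2 100 mm², y = 189 mm, Ī = 21 437 500 mm⁴.
Top flange: 110 × 14, A = 1 540 mm², y = 371 mm, Ī = 25 153 mm⁴.
Transfer each piece to the bottom edge using Ī + A·d² with d = y − 0:
  bottom flange: d = 7 mm → contributes +100 613 mm⁴
  web: d = 189 mm → contributes +96 451 600 mm⁴
  top flange: d = 371 mm → contributes +211 992 293 mm⁴
Total I = 308 544 507 mm⁴.

I_base ≈ 3.09 × 10⁸ mm⁴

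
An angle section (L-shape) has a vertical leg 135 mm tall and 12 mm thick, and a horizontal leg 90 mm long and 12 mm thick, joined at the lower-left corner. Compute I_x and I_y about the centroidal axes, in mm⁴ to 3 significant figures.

Split into non-overlapping primitives; take the origin at the lower-left of the bounding box.
Vertical leg: 12 × 135, A = 1 620 mm², y = 67.5 mm, Ī = 2 460 375 mm⁴.
Horizontal leg (remainder): 78 × 12, A = 936 mm², y = 6 mm, Ī = 11 232 mm⁴.
Centroid: ȳ = ΣA·y / ΣA = 44.979 mm.
Transfer each piece to the centroidal x-axis using Ī + A·d² with d = y − 44.979:
  vertical leg: d = 22.521 mm → contributes +3 282 041 mm⁴
  horizontal leg (remainder): d = -38.979 mm → contributes +1 433 346 mm⁴
Total I = 4 715 387 mm⁴.
For the y-axis: x̄ = 22.479 mm.
Repeating about the centroidal y-axis gives I_y = 1 695 302 mm⁴.

I_x ≈ 4.72 × 10⁶ mm⁴, I_y ≈ 1.70 × 10⁶ mm⁴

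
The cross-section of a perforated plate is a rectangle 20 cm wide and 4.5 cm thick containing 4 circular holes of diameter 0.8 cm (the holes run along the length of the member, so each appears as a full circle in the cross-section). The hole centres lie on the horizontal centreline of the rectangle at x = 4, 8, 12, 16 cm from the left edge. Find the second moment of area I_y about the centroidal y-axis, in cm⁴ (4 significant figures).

I_y ≈ 2960 cm⁴

Break the section into simple shapes (no overlaps), measuring from the bottom-left corner of the bounding box.
Plate: 20 × 4.5, A = 90 cm², x = 10 cm, Ī = 3 000 cm⁴.
Hole 1 (subtracted): ⌀0.8, A = 0.502655 cm², x = 4 cm, Ī = 0.0201062 cm⁴.
Hole 2 (subtracted): ⌀0.8, A = 0.502655 cm², x = 8 cm, Ī = 0.0201062 cm⁴.
Hole 3 (subtracted): ⌀0.8, A = 0.502655 cm², x = 12 cm, Ī = 0.0201062 cm⁴.
Hole 4 (subtracted): ⌀0.8, A = 0.502655 cm², x = 16 cm, Ī = 0.0201062 cm⁴.
By symmetry the centroid is at mid-width, x̄ = 10 cm.
Transfer each piece to the centroidal y-axis using Ī + A·d² with d = x − 10:
  plate: d = 0 cm → contributes +3 000 cm⁴
  hole 1: d = -6 cm → contributes −18.1157 cm⁴
  hole 2: d = -2 cm → contributes −2.03073 cm⁴
  hole 3: d = 2 cm → contributes −2.03073 cm⁴
  hole 4: d = 6 cm → contributes −18.1157 cm⁴
Total I = 2959.71 cm⁴.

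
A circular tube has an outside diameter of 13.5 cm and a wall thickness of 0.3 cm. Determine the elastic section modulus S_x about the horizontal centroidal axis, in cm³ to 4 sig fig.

S_x ≈ 40.16 cm³

Split into non-overlapping primitives; take the origin at the lower-left of the bounding box.
Outer circle: ⌀13.5, A = 143.139 cm², y = 6.75 cm, Ī = 1630.44 cm⁴.
Bore (subtracted): ⌀12.9, A = 130.698 cm², y = 6.75 cm, Ī = 1359.34 cm⁴.
By symmetry the centroid is at mid-height, ȳ = 6.75 cm.
All pieces are centred on the horizontal centroidal axis, so I = ΣĪ (holes subtracted) = 271.099 cm⁴.
Extreme fibre distance c = 6.75 cm; S = I/c = 40.1627 cm³.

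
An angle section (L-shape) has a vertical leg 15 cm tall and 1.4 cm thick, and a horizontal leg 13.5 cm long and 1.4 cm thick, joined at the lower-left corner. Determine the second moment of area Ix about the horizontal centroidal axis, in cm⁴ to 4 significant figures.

Ix ≈ 830.1 cm⁴

Split into non-overlapping primitives; take the origin at the lower-left of the bounding box.
Vertical leg: 1.4 × 15, A = 21 cm², y = 7.5 cm, Ī = 393.75 cm⁴.
Horizontal leg (remainder): 12.1 × 1.4, A = 16.94 cm², y = 0.7 cm, Ī = 2.76687 cm⁴.
Centroid: ȳ = ΣA·y / ΣA = 4.46384 cm.
Transfer each piece to the horizontal centroidal axis using Ī + A·d² with d = y − 4.46384:
  vertical leg: d = 3.03616 cm → contributes +587.334 cm⁴
  horizontal leg (remainder): d = -3.76384 cm → contributes +242.747 cm⁴
Total I = 830.081 cm⁴.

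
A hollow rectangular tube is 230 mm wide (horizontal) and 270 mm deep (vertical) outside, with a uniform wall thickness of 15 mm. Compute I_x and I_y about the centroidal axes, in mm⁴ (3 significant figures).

I_x ≈ 1.47 × 10⁸ mm⁴, I_y ≈ 1.14 × 10⁸ mm⁴

Break the section into simple shapes (no overlaps), measuring from the bottom-left corner of the bounding box.
Outer rectangle: 230 × 270, A = 62 100 mm², y = 135 mm, Ī = 377 257 500 mm⁴.
Inner void (subtracted): 200 × 240, A = 48 000 mm², y = 135 mm, Ī = 230 400 000 mm⁴.
By symmetry the centroid is at mid-height, ȳ = 135 mm.
All pieces are centred on the centroidal x-axis, so I = ΣĪ (holes subtracted) = 146 857 500 mm⁴.
Repeating about the centroidal y-axis gives I_y = 113 757 500 mm⁴.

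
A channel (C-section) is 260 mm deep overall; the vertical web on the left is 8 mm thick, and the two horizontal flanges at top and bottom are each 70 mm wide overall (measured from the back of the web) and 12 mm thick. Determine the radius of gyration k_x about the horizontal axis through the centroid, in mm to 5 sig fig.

Treat the section as a set of non-overlapping primitives; coordinates are from the bounding-box lower-left.
Web: 8 × 260, A = 2 080 mm², y = 130 mm, Ī = 11 717 333 mm⁴.
Top flange (beyond web): 62 × 12, A = 744 mm², y = 254 mm, Ī = 8 928 mm⁴.
Bottom flange (beyond web): 62 × 12, A = 744 mm², y = 6 mm, Ī = 8 928 mm⁴.
By symmetry the centroid is at mid-height, ȳ = 130 mm.
Transfer each piece to the horizontal axis through the centroid using Ī + A·d² with d = y − 130:
  web: d = 0 mm → contributes +11 717 333 mm⁴
  top flange (beyond web): d = 124 mm → contributes +11 448 672 mm⁴
  bottom flange (beyond web): d = -124 mm → contributes +11 448 672 mm⁴
Total I = 34 614 677 mm⁴.
Radius of gyration: k = √(I/A) = √(34 614 677 / 3 568) = 98.4958 mm.

k_x ≈ 98.496 mm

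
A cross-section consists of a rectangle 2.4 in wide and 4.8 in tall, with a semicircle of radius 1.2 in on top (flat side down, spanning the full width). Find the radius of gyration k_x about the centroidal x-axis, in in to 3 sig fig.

k_x ≈ 1.67 in

Treat the section as a set of non-overlapping primitives; coordinates are from the bounding-box lower-left.
Rectangular body: 2.4 × 4.8, A = 11.52 in², y = 2.4 in, Ī = 22.118 in⁴.
Semicircular cap: semicircle r = 1.2, A = 2.2619 in², y = 5.3093 in, Ī = 0.22759 in⁴.
Centroid: ȳ = ΣA·y / ΣA = 2.8775 in.
Transfer each piece to the centroidal x-axis using Ī + A·d² with d = y − 2.8775:
  rectangular body: d = -0.47748 in → contributes +24.745 in⁴
  semicircular cap: d = 2.4318 in → contributes +13.604 in⁴
Total I = 38.349 in⁴.
Radius of gyration: k = √(I/A) = √(38.349 / 13.782) = 1.6681 in.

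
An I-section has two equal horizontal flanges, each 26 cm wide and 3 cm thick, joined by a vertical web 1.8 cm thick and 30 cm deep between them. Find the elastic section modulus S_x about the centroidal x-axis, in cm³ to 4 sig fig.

Treat the section as a set of non-overlapping primitives; coordinates are from the bounding-box lower-left.
Bottom flange: 26 × 3, A = 78 cm², y = 1.5 cm, Ī = 58.5 cm⁴.
Web: 1.8 × 30, A = 54 cm², y = 18 cm, Ī = 4 050 cm⁴.
Top flange: 26 × 3, A = 78 cm², y = 34.5 cm, Ī = 58.5 cm⁴.
By symmetry the centroid is at mid-height, ȳ = 18 cm.
Transfer each piece to the centroidal x-axis using Ī + A·d² with d = y − 18:
  bottom flange: d = -16.5 cm → contributes +21 294 cm⁴
  web: d = 0 cm → contributes +4 050 cm⁴
  top flange: d = 16.5 cm → contributes +21 294 cm⁴
Total I = 46 638 cm⁴.
Extreme fibre distance c = 18 cm; S = I/c = 2 591 cm³.

S_x ≈ 2591 cm³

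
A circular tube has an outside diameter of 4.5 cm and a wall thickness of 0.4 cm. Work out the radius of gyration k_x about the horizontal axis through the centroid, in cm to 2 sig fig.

Treat the section as a set of non-overlapping primitives; coordinates are from the bounding-box lower-left.
Outer circle: ⌀4.5, A = 15.9 cm², y = 2.25 cm, Ī = 20.13 cm⁴.
Bore (subtracted): ⌀3.7, A = 10.75 cm², y = 2.25 cm, Ī = 9.2 cm⁴.
By symmetry the centroid is at mid-height, ȳ = 2.25 cm.
All pieces are centred on the horizontal axis through the centroid, so I = ΣĪ (holes subtracted) = 10.93 cm⁴.
Radius of gyration: k = √(I/A) = √(10.93 / 5.152) = 1.456 cm.

k_x ≈ 1.5 cm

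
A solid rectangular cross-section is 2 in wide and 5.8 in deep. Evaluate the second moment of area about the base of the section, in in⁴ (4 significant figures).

I_base ≈ 130.1 in⁴

The section: 2 × 5.8, A = 11.6 in², y = 2.9 in, Ī = 32.5187 in⁴.
Transfer it to the base of the section using Ī + A·d² with d = y − 0:
  the section: d = 2.9 in → contributes +130.075 in⁴
Total I = 130.075 in⁴.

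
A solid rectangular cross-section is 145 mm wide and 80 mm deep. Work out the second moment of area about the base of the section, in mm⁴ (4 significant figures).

I_base ≈ 2.475 × 10⁷ mm⁴

The section: 145 × 80, A = 11 600 mm², y = 40 mm, Ī = 6 186 667 mm⁴.
Transfer it to a horizontal axis along the bottom face using Ī + A·d² with d = y − 0:
  the section: d = 40 mm → contributes +24 746 667 mm⁴
Total I = 24 746 667 mm⁴.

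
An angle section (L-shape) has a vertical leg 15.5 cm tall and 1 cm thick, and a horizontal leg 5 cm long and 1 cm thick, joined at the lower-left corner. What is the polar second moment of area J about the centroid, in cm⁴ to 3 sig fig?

Break the section into simple shapes (no overlaps), measuring from the bottom-left corner of the bounding box.
Vertical leg: 1 × 15.5, A = 15.5 cm², y = 7.75 cm, Ī = 310.32 cm⁴.
Horizontal leg (remainder): 4 × 1, A = 4 cm², y = 0.5 cm, Ī = 0.33333 cm⁴.
Centroid: ȳ = ΣA·y / ΣA = 6.2628 cm.
Transfer each piece to the centroidal x-axis using Ī + A·d² with d = y − 6.2628:
  vertical leg: d = 1.4872 cm → contributes +344.6 cm⁴
  horizontal leg (remainder): d = -5.7628 cm → contributes +133.17 cm⁴
Total I = 477.78 cm⁴.
For the y-axis: x̄ = 1.0128 cm.
Repeating about the centroidal y-axis gives I_y = 26.497 cm⁴.
Polar second moment: J = I_x + I_y = 504.27 cm⁴.

J ≈ 504 cm⁴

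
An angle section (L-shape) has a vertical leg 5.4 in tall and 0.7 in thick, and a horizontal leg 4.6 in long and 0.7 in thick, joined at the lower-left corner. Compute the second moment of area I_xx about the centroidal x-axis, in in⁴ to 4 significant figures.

I_xx ≈ 18.05 in⁴

Treat the section as a set of non-overlapping primitives; coordinates are from the bounding-box lower-left.
Vertical leg: 0.7 × 5.4, A = 3.78 in², y = 2.7 in, Ī = 9.1854 in⁴.
Horizontal leg (remainder): 3.9 × 0.7, A = 2.73 in², y = 0.35 in, Ī = 0.111475 in⁴.
Centroid: ȳ = ΣA·y / ΣA = 1.71452 in.
Transfer each piece to the centroidal x-axis using Ī + A·d² with d = y − 1.71452:
  vertical leg: d = 0.985484 in → contributes +12.8565 in⁴
  horizontal leg (remainder): d = -1.36452 in → contributes +5.19447 in⁴
Total I = 18.0509 in⁴.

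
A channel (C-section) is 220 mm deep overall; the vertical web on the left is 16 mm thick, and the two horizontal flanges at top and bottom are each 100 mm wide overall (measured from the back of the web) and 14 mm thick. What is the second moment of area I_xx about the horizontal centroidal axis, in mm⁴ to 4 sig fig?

Split into non-overlapping primitives; take the origin at the lower-left of the bounding box.
Web: 16 × 220, A = 3 520 mm², y = 110 mm, Ī = 14 197 333 mm⁴.
Top flange (beyond web): 84 × 14, A = 1 176 mm², y = 213 mm, Ī = 19 208 mm⁴.
Bottom flange (beyond web): 84 × 14, A = 1 176 mm², y = 7 mm, Ī = 19 208 mm⁴.
By symmetry the centroid is at mid-height, ȳ = 110 mm.
Transfer each piece to the horizontal centroidal axis using Ī + A·d² with d = y − 110:
  web: d = 0 mm → contributes +14 197 333 mm⁴
  top flange (beyond web): d = 103 mm → contributes +12 495 392 mm⁴
  bottom flange (beyond web): d = -103 mm → contributes +12 495 392 mm⁴
Total I = 39 188 117 mm⁴.

I_xx ≈ 3.919 × 10⁷ mm⁴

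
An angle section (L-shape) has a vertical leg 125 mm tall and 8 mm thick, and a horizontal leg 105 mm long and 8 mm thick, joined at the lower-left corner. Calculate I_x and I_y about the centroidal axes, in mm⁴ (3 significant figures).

Treat the section as a set of non-overlapping primitives; coordinates are from the bounding-box lower-left.
Vertical leg: 8 × 125, A = 1 000 mm², y = 62.5 mm, Ī = 1 302 083 mm⁴.
Horizontal leg (remainder): 97 × 8, A = 776 mm², y = 4 mm, Ī = 4138.7 mm⁴.
Centroid: ȳ = ΣA·y / ΣA = 36.939 mm.
Transfer each piece to the centroidal x-axis using Ī + A·d² with d = y − 36.939:
  vertical leg: d = 25.561 mm → contributes +1 955 438 mm⁴
  horizontal leg (remainder): d = -32.939 mm → contributes +846 091 mm⁴
Total I = 2 801 529 mm⁴.
For the y-axis: x̄ = 26.939 mm.
Repeating about the centroidal y-axis gives I_y = 1 818 089 mm⁴.

I_x ≈ 2.80 × 10⁶ mm⁴, I_y ≈ 1.82 × 10⁶ mm⁴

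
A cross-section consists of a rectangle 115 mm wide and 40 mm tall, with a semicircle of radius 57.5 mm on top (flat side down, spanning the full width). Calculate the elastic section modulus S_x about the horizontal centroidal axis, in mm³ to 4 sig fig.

S_x ≈ 1.228 × 10⁵ mm³

Break the section into simple shapes (no overlaps), measuring from the bottom-left corner of the bounding box.
Rectangular body: 115 × 40, A = 4 600 mm², y = 20 mm, Ī = 613 333 mm⁴.
Semicircular cap: semicircle r = 57.5, A = 5193.45 mm², y = 64.4038 mm, Ī = 1 199 785 mm⁴.
Centroid: ȳ = ΣA·y / ΣA = 43.5472 mm.
Transfer each piece to the horizontal centroidal axis using Ī + A·d² with d = y − 43.5472:
  rectangular body: d = -23.5472 mm → contributes +3 163 904 mm⁴
  semicircular cap: d = 20.8565 mm → contributes +3 458 907 mm⁴
Total I = 6 622 811 mm⁴.
Extreme fibre distance c = 53.9528 mm; S = I/c = 122 752 mm³.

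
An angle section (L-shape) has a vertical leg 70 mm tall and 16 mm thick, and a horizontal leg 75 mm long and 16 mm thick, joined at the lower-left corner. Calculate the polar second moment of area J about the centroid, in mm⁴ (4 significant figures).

J ≈ 1.869 × 10⁶ mm⁴

Decompose the section into non-overlapping parts with the origin at the bottom-left of its bounding rectangle.
Vertical leg: 16 × 70, A = 1 120 mm², y = 35 mm, Ī = 457 333 mm⁴.
Horizontal leg (remainder): 59 × 16, A = 944 mm², y = 8 mm, Ī = 20138.7 mm⁴.
Centroid: ȳ = ΣA·y / ΣA = 22.6512 mm.
Transfer each piece to the centroidal x-axis using Ī + A·d² with d = y − 22.6512:
  vertical leg: d = 12.3488 mm → contributes +628 126 mm⁴
  horizontal leg (remainder): d = -14.6512 mm → contributes +222 774 mm⁴
Total I = 850 901 mm⁴.
For the y-axis: x̄ = 25.1512 mm.
Repeating about the centroidal y-axis gives I_y = 1 018 081 mm⁴.
Polar second moment: J = I_x + I_y = 1 868 982 mm⁴.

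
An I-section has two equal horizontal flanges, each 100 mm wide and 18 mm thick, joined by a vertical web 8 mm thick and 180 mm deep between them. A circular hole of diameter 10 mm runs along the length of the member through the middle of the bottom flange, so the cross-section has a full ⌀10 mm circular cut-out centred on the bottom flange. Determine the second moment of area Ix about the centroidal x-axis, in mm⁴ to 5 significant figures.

Break the section into simple shapes (no overlaps), measuring from the bottom-left corner of the bounding box.
Bottom flange: 100 × 18, A = 1 800 mm², y = 9 mm, Ī = 48 600 mm⁴.
Web: 8 × 180, A = 1 440 mm², y = 108 mm, Ī = 3 888 000 mm⁴.
Top flange: 100 × 18, A = 1 800 mm², y = 207 mm, Ī = 48 600 mm⁴.
Hole (subtracted): ⌀10, A = 78.53982 mm², y = 9 mm, Ī = 490.8739 mm⁴.
Centroid: ȳ = ΣA·y / ΣA = 109.5672 mm.
Transfer each piece to the centroidal x-axis using Ī + A·d² with d = y − 109.5672:
  bottom flange: d = -100.5672 mm → contributes +18 253 360 mm⁴
  web: d = -1.567168 mm → contributes +3 891 537 mm⁴
  top flange: d = 97.43283 mm → contributes +17 136 282 mm⁴
  hole: d = -100.5672 mm → contributes −794823.4 mm⁴
Total I = 38 486 355 mm⁴.

Ix ≈ 3.8486 × 10⁷ mm⁴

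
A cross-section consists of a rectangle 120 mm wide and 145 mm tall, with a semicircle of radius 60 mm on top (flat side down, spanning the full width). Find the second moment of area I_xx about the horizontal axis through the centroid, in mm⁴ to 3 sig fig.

I_xx ≈ 7.29 × 10⁷ mm⁴

Treat the section as a set of non-overlapping primitives; coordinates are from the bounding-box lower-left.
Rectangular body: 120 × 145, A = 17 400 mm², y = 72.5 mm, Ī = 30 486 250 mm⁴.
Semicircular cap: semicircle r = 60, A = 5654.9 mm², y = 170.46 mm, Ī = 1 422 450 mm⁴.
Centroid: ȳ = ΣA·y / ΣA = 96.529 mm.
Transfer each piece to the horizontal axis through the centroid using Ī + A·d² with d = y − 96.529:
  rectangular body: d = -24.029 mm → contributes +40 532 612 mm⁴
  semicircular cap: d = 73.936 mm → contributes +32 335 060 mm⁴
Total I = 72 867 672 mm⁴.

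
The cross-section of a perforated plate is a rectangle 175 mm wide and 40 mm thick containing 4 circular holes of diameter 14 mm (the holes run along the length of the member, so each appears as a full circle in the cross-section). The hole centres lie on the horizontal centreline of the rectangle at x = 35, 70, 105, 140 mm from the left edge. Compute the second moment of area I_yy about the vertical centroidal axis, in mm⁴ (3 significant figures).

Decompose the section into non-overlapping parts with the origin at the bottom-left of its bounding rectangle.
Plate: 175 × 40, A = 7 000 mm², x = 87.5 mm, Ī = 17 864 583 mm⁴.
Hole 1 (subtracted): ⌀14, A = 153.94 mm², x = 35 mm, Ī = 1885.7 mm⁴.
Hole 2 (subtracted): ⌀14, A = 153.94 mm², x = 70 mm, Ī = 1885.7 mm⁴.
Hole 3 (subtracted): ⌀14, A = 153.94 mm², x = 105 mm, Ī = 1885.7 mm⁴.
Hole 4 (subtracted): ⌀14, A = 153.94 mm², x = 140 mm, Ī = 1885.7 mm⁴.
By symmetry the centroid is at mid-width, x̄ = 87.5 mm.
Transfer each piece to the vertical centroidal axis using Ī + A·d² with d = x − 87.5:
  plate: d = 0 mm → contributes +17 864 583 mm⁴
  hole 1: d = -52.5 mm → contributes −426 177 mm⁴
  hole 2: d = -17.5 mm → contributes −49 029 mm⁴
  hole 3: d = 17.5 mm → contributes −49 029 mm⁴
  hole 4: d = 52.5 mm → contributes −426 177 mm⁴
Total I = 16 914 170 mm⁴.

I_yy ≈ 1.69 × 10⁷ mm⁴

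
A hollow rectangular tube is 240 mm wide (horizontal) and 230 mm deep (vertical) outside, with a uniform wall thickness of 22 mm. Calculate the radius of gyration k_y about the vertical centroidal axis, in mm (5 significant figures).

k_y ≈ 88.934 mm

Decompose the section into non-overlapping parts with the origin at the bottom-left of its bounding rectangle.
Outer rectangle: 240 × 230, A = 55 200 mm², x = 120 mm, Ī = 264 960 000 mm⁴.
Inner void (subtracted): 196 × 186, A = 36 456 mm², x = 120 mm, Ī = 116 707 808 mm⁴.
By symmetry the centroid is at mid-width, x̄ = 120 mm.
All pieces are centred on the vertical centroidal axis, so I = ΣĪ (holes subtracted) = 148 252 192 mm⁴.
Radius of gyration: k = √(I/A) = √(148 252 192 / 18 744) = 88.93433 mm.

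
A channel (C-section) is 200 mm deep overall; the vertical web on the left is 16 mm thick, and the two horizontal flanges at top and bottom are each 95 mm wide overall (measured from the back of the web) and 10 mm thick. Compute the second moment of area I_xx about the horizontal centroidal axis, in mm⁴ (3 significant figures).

Decompose the section into non-overlapping parts with the origin at the bottom-left of its bounding rectangle.
Web: 16 × 200, A = 3 200 mm², y = 100 mm, Ī = 10 666 667 mm⁴.
Top flange (beyond web): 79 × 10, A = 790 mm², y = 195 mm, Ī = 6583.3 mm⁴.
Bottom flange (beyond web): 79 × 10, A = 790 mm², y = 5 mm, Ī = 6583.3 mm⁴.
By symmetry the centroid is at mid-height, ȳ = 100 mm.
Transfer each piece to the horizontal centroidal axis using Ī + A·d² with d = y − 100:
  web: d = 0 mm → contributes +10 666 667 mm⁴
  top flange (beyond web): d = 95 mm → contributes +7 136 333 mm⁴
  bottom flange (beyond web): d = -95 mm → contributes +7 136 333 mm⁴
Total I = 24 939 333 mm⁴.

I_xx ≈ 2.49 × 10⁷ mm⁴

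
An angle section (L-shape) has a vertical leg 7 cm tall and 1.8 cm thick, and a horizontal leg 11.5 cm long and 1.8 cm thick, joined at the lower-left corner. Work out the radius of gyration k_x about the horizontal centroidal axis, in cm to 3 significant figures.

k_x ≈ 1.87 cm

Decompose the section into non-overlapping parts with the origin at the bottom-left of its bounding rectangle.
Vertical leg: 1.8 × 7, A = 12.6 cm², y = 3.5 cm, Ī = 51.45 cm⁴.
Horizontal leg (remainder): 9.7 × 1.8, A = 17.46 cm², y = 0.9 cm, Ī = 4.7142 cm⁴.
Centroid: ȳ = ΣA·y / ΣA = 1.9898 cm.
Transfer each piece to the horizontal centroidal axis using Ī + A·d² with d = y − 1.9898:
  vertical leg: d = 1.5102 cm → contributes +80.186 cm⁴
  horizontal leg (remainder): d = -1.0898 cm → contributes +25.452 cm⁴
Total I = 105.64 cm⁴.
Radius of gyration: k = √(I/A) = √(105.64 / 30.06) = 1.8746 cm.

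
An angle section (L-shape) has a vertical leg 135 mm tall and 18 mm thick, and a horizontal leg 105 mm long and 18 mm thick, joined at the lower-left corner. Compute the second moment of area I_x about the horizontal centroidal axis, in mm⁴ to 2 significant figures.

I_x ≈ 7.0 × 10⁶ mm⁴

Treat the section as a set of non-overlapping primitives; coordinates are from the bounding-box lower-left.
Vertical leg: 18 × 135, A = 2 430 mm², y = 67.5 mm, Ī = 3 690 563 mm⁴.
Horizontal leg (remainder): 87 × 18, A = 1 566 mm², y = 9 mm, Ī = 42 282 mm⁴.
Centroid: ȳ = ΣA·y / ΣA = 44.57 mm.
Transfer each piece to the horizontal centroidal axis using Ī + A·d² with d = y − 44.57:
  vertical leg: d = 22.93 mm → contributes +4 967 738 mm⁴
  horizontal leg (remainder): d = -35.57 mm → contributes +2 024 106 mm⁴
Total I = 6 991 844 mm⁴.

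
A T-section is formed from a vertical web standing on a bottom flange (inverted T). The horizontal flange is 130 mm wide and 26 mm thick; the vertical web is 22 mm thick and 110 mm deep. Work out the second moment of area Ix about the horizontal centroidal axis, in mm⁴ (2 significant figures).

Split into non-overlapping primitives; take the origin at the lower-left of the bounding box.
Flange: 130 × 26, A = 3 380 mm², y = 13 mm, Ī = 190 407 mm⁴.
Web: 22 × 110, A = 2 420 mm², y = 81 mm, Ī = 2 440 167 mm⁴.
Centroid: ȳ = ΣA·y / ΣA = 41.37 mm.
Transfer each piece to the horizontal centroidal axis using Ī + A·d² with d = y − 41.37:
  flange: d = -28.37 mm → contributes +2 911 286 mm⁴
  web: d = 39.63 mm → contributes +6 240 403 mm⁴
Total I = 9 151 689 mm⁴.

Ix ≈ 9.2 × 10⁶ mm⁴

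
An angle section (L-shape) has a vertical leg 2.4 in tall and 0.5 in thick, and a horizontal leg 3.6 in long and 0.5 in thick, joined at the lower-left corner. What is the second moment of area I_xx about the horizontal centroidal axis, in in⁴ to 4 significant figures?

Decompose the section into non-overlapping parts with the origin at the bottom-left of its bounding rectangle.
Vertical leg: 0.5 × 2.4, A = 1.2 in², y = 1.2 in, Ī = 0.576 in⁴.
Horizontal leg (remainder): 3.1 × 0.5, A = 1.55 in², y = 0.25 in, Ī = 0.0322917 in⁴.
Centroid: ȳ = ΣA·y / ΣA = 0.664545 in.
Transfer each piece to the horizontal centroidal axis using Ī + A·d² with d = y − 0.664545:
  vertical leg: d = 0.535455 in → contributes +0.920054 in⁴
  horizontal leg (remainder): d = -0.414545 in → contributes +0.298656 in⁴
Total I = 1.21871 in⁴.

I_xx ≈ 1.219 in⁴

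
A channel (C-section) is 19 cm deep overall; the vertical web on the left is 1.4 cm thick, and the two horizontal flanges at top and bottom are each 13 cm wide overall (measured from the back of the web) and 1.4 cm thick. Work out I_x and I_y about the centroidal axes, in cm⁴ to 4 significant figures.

Decompose the section into non-overlapping parts with the origin at the bottom-left of its bounding rectangle.
Web: 1.4 × 19, A = 26.6 cm², y = 9.5 cm, Ī = 800.217 cm⁴.
Top flange (beyond web): 11.6 × 1.4, A = 16.24 cm², y = 18.3 cm, Ī = 2.65253 cm⁴.
Bottom flange (beyond web): 11.6 × 1.4, A = 16.24 cm², y = 0.7 cm, Ī = 2.65253 cm⁴.
By symmetry the centroid is at mid-height, ȳ = 9.5 cm.
Transfer each piece to the centroidal x-axis using Ī + A·d² with d = y − 9.5:
  web: d = 0 cm → contributes +800.217 cm⁴
  top flange (beyond web): d = 8.8 cm → contributes +1260.28 cm⁴
  bottom flange (beyond web): d = -8.8 cm → contributes +1260.28 cm⁴
Total I = 3320.77 cm⁴.
For the y-axis: x̄ = 4.27346 cm.
Repeating about the centroidal y-axis gives I_y = 986.405 cm⁴.

I_x ≈ 3321 cm⁴, I_y ≈ 986.4 cm⁴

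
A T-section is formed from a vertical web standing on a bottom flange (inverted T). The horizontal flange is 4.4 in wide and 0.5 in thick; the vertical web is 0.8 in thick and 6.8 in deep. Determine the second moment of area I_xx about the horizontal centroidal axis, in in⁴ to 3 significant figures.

I_xx ≈ 41.9 in⁴

Split into non-overlapping primitives; take the origin at the lower-left of the bounding box.
Flange: 4.4 × 0.5, A = 2.2 in², y = 0.25 in, Ī = 0.045833 in⁴.
Web: 0.8 × 6.8, A = 5.44 in², y = 3.9 in, Ī = 20.962 in⁴.
Centroid: ȳ = ΣA·y / ΣA = 2.849 in.
Transfer each piece to the horizontal centroidal axis using Ī + A·d² with d = y − 2.849:
  flange: d = -2.599 in → contributes +14.906 in⁴
  web: d = 1.051 in → contributes +26.972 in⁴
Total I = 41.878 in⁴.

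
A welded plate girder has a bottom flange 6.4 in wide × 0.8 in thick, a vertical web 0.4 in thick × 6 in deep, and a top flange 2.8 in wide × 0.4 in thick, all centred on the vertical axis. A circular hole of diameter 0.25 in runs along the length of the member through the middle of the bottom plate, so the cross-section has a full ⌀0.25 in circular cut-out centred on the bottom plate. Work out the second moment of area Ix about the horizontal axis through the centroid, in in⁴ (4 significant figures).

Split into non-overlapping primitives; take the origin at the lower-left of the bounding box.
Bottom plate: 6.4 × 0.8, A = 5.12 in², y = 0.4 in, Ī = 0.273067 in⁴.
Web plate: 0.4 × 6, A = 2.4 in², y = 3.8 in, Ī = 7.2 in⁴.
Top plate: 2.8 × 0.4, A = 1.12 in², y = 7 in, Ī = 0.0149333 in⁴.
Hole (subtracted): ⌀0.25, A = 0.0490874 in², y = 0.4 in, Ī = 0.000191748 in⁴.
Centroid: ȳ = ΣA·y / ΣA = 2.21028 in.
Transfer each piece to the horizontal axis through the centroid using Ī + A·d² with d = y − 2.21028:
  bottom plate: d = -1.81028 in → contributes +17.052 in⁴
  web plate: d = 1.58972 in → contributes +13.2653 in⁴
  top plate: d = 4.78972 in → contributes +25.7093 in⁴
  hole: d = -1.81028 in → contributes −0.161058 in⁴
Total I = 55.8655 in⁴.

Ix ≈ 55.87 in⁴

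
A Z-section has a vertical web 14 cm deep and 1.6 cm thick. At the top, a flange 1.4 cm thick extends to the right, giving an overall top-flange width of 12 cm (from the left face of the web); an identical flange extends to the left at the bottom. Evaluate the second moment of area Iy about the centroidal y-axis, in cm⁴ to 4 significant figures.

Break the section into simple shapes (no overlaps), measuring from the bottom-left corner of the bounding box.
Web: 1.6 × 14, A = 22.4 cm², x = 11.2 cm, Ī = 4.77867 cm⁴.
Top flange (beyond web): 10.4 × 1.4, A = 14.56 cm², x = 17.2 cm, Ī = 131.234 cm⁴.
Bottom flange (beyond web): 10.4 × 1.4, A = 14.56 cm², x = 5.2 cm, Ī = 131.234 cm⁴.
Centroid: x̄ = ΣA·x / ΣA = 11.2 cm.
Transfer each piece to the centroidal y-axis using Ī + A·d² with d = x − 11.2:
  web: d = 0 cm → contributes +4.77867 cm⁴
  top flange (beyond web): d = 6 cm → contributes +655.394 cm⁴
  bottom flange (beyond web): d = -6 cm → contributes +655.394 cm⁴
Total I = 1315.57 cm⁴.

Iy ≈ 1316 cm⁴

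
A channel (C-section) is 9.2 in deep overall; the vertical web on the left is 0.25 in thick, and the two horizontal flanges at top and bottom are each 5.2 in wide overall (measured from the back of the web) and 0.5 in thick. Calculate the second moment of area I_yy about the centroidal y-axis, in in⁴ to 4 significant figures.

Split into non-overlapping primitives; take the origin at the lower-left of the bounding box.
Web: 0.25 × 9.2, A = 2.3 in², x = 0.125 in, Ī = 0.0119792 in⁴.
Top flange (beyond web): 4.95 × 0.5, A = 2.475 in², x = 2.725 in, Ī = 5.05364 in⁴.
Bottom flange (beyond web): 4.95 × 0.5, A = 2.475 in², x = 2.725 in, Ī = 5.05364 in⁴.
Centroid: x̄ = ΣA·x / ΣA = 1.90017 in.
Transfer each piece to the centroidal y-axis using Ī + A·d² with d = x − 1.90017:
  web: d = -1.77517 in → contributes +7.25982 in⁴
  top flange (beyond web): d = 0.824828 in → contributes +6.73748 in⁴
  bottom flange (beyond web): d = 0.824828 in → contributes +6.73748 in⁴
Total I = 20.7348 in⁴.

I_yy ≈ 20.73 in⁴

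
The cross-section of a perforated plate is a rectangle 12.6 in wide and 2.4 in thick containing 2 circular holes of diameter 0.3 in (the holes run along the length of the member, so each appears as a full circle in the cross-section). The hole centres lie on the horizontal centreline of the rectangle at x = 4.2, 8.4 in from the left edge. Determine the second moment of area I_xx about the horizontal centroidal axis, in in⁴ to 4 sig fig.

I_xx ≈ 14.51 in⁴

Split into non-overlapping primitives; take the origin at the lower-left of the bounding box.
Plate: 12.6 × 2.4, A = 30.24 in², y = 1.2 in, Ī = 14.5152 in⁴.
Hole 1 (subtracted): ⌀0.3, A = 0.0706858 in², y = 1.2 in, Ī = 0.000397608 in⁴.
Hole 2 (subtracted): ⌀0.3, A = 0.0706858 in², y = 1.2 in, Ī = 0.000397608 in⁴.
By symmetry the centroid is at mid-height, ȳ = 1.2 in.
All pieces are centred on the horizontal centroidal axis, so I = ΣĪ (holes subtracted) = 14.5144 in⁴.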